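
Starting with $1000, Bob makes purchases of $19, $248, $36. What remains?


Add up expenses:
$19 + $248 + $36 = $303
Subtract from budget:
$1000 - $303 = $697

$697


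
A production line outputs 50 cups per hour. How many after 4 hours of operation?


Production rate: 50 cups per hour
Time: 4 hours
Total: 50 x 4 = 200 cups

200 cups


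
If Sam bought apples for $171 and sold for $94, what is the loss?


Selling price = $94
Cost price = $171
Loss = cost price - selling price:
Loss = $171 - $94 = $77

$77


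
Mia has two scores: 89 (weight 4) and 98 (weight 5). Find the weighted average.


Weighted sum:
4 x 89 + 5 x 98 = 846
Total weight:
4 + 5 = 9
Weighted average:
846 / 9 = 94

94


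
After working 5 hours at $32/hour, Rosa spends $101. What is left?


Calculate earnings:
5 x $32 = $160
Subtract spending:
$160 - $101 = $59

$59


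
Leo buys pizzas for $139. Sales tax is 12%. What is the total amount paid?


Calculate the tax:
12% of $139 = $16.68
Add tax to price:
$139 + $16.68 = $155.68

$155.68


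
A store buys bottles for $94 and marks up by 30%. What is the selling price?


Calculate the markup amount:
30% of $94 = $28.20
Add to cost:
$94 + $28.20 = $122.20

$122.20


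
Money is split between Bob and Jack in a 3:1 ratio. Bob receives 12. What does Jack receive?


Find the multiplier:
12 / 3 = 4
Apply to Jack's share:
1 x 4 = 4

4


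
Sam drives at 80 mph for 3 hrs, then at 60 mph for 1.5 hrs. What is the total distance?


Leg 1 distance:
80 x 3 = 240 miles
Leg 2 distance:
60 x 1.5 = 90 miles
Total distance:
240 + 90 = 330 miles

330 miles


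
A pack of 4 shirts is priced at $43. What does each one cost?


Total cost: $43
Number of items: 4
Unit price: $43 / 4 = $10.75

$10.75


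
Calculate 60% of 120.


Convert percentage to decimal:
60% = 0.6
Multiply:
120 x 0.6 = 72

72


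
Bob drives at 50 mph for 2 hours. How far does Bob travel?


Use the formula: distance = speed x time
Speed = 50 mph, Time = 2 hours
50 x 2 = 100 miles

100 miles


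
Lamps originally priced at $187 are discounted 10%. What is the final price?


Calculate the discount amount:
10% of $187 = $18.70
Subtract from original:
$187 - $18.70 = $168.30

$168.30


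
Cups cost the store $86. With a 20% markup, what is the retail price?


Calculate the markup amount:
20% of $86 = $17.20
Add to cost:
$86 + $17.20 = $103.20

$103.20


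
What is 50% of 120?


Convert percentage to decimal:
50% = 0.5
Multiply:
120 x 0.5 = 60

60


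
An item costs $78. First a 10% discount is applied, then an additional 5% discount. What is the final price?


First discount:
10% of $78 = $7.80
Price after first discount:
$78 - $7.80 = $70.20
Second discount:
5% of $70.20 = $3.51
Final price:
$70.20 - $3.51 = $66.69

$66.69


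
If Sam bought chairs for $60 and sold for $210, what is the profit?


Selling price = $210
Cost price = $60
Profit = selling price - cost price:
Profit = $210 - $60 = $150

$150


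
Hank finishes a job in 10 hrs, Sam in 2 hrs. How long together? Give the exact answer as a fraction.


Hank's rate: 1/10 of the job per hour
Sam's rate: 1/2 of the job per hour
Combined rate: 1/10 + 1/2 = 3/5 per hour
Time = 1 / (3/5) = 5/3 hours (≈ 1.67 hours)

5/3 hours


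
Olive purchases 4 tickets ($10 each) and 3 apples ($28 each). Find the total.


Cost of tickets:
4 x $10 = $40
Cost of apples:
3 x $28 = $84
Add both:
$40 + $84 = $124

$124


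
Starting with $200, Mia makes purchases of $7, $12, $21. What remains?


Add up expenses:
$7 + $12 + $21 = $40
Subtract from budget:
$200 - $40 = $160

$160


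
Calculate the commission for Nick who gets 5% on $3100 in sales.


Convert rate to decimal:
5% = 0.05
Multiply by sales:
$3100 x 0.05 = $155

$155


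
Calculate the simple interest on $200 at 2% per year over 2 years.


Use the formula I = P x R x T / 100
P x R x T = 200 x 2 x 2 = 800
I = 800 / 100 = $8

$8


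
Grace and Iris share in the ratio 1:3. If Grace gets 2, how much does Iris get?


Find the multiplier:
2 / 1 = 2
Apply to Iris's share:
3 x 2 = 6

6


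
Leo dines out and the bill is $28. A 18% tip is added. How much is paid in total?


Calculate the tip:
18% of $28 = $5.04
Add tip to meal cost:
$28 + $5.04 = $33.04

$33.04


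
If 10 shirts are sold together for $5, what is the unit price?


Total cost: $5
Number of items: 10
Unit price: $5 / 10 = $0.50

$0.50


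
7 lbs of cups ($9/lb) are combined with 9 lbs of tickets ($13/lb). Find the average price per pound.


Cost of cups:
7 x $9 = $63
Cost of tickets:
9 x $13 = $117
Total cost: $63 + $117 = $180
Total weight: 16 lbs
Average: $180 / 16 = $11.25/lb

$11.25/lb


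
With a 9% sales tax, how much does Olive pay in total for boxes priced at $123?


Calculate the tax:
9% of $123 = $11.07
Add tax to price:
$123 + $11.07 = $134.07

$134.07


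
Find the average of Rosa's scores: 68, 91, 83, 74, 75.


Add the scores:
68 + 91 + 83 + 74 + 75 = 391
Divide by the number of tests:
391 / 5 = 78.2

78.2


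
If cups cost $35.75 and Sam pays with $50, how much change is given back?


Start with the amount paid:
$50
Subtract the price:
$50 - $35.75 = $14.25

$14.25


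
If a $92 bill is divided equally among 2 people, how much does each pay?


Total bill: $92
Number of people: 2
Each pays: $92 / 2 = $46

$46


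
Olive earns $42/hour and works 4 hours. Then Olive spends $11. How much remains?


Calculate earnings:
4 x $42 = $168
Subtract spending:
$168 - $11 = $157

$157


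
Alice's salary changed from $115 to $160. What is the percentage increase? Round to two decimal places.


Find the absolute change:
|160 - 115| = 45
Divide by original and multiply by 100:
45 / 115 x 100 = 39.1304...% ≈ 39.13%

39.13%


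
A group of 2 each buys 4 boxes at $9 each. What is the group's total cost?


Cost per person:
4 x $9 = $36
Group total:
2 x $36 = $72

$72


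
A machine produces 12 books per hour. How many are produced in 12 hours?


Production rate: 12 books per hour
Time: 12 hours
Total: 12 x 12 = 144 books

144 books


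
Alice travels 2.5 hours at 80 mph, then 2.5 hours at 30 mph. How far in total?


Leg 1 distance:
80 x 2.5 = 200 miles
Leg 2 distance:
30 x 2.5 = 75 miles
Total distance:
200 + 75 = 275 miles

275 miles


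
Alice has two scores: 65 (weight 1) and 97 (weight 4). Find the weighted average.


Weighted sum:
1 x 65 + 4 x 97 = 453
Total weight:
1 + 4 = 5
Weighted average:
453 / 5 = 90.6

90.6


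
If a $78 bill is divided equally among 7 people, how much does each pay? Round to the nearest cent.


Total bill: $78
Number of people: 7
Each pays: $78 / 7 = $11.1428... ≈ $11.14

$11.14


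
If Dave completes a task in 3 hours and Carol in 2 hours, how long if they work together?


Dave's rate: 1/3 of the job per hour
Carol's rate: 1/2 of the job per hour
Combined rate: 1/3 + 1/2 = 5/6 per hour
Time = 1 / (5/6) = 6/5 = 1.2 hours

1.2 hours


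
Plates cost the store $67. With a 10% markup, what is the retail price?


Calculate the markup amount:
10% of $67 = $6.70
Add to cost:
$67 + $6.70 = $73.70

$73.70


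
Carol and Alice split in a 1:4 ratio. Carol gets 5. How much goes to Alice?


Find the multiplier:
5 / 1 = 5
Apply to Alice's share:
4 x 5 = 20

20


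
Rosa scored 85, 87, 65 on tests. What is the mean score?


Add the scores:
85 + 87 + 65 = 237
Divide by the number of tests:
237 / 3 = 79

79


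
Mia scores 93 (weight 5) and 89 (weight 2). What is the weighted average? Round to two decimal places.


Weighted sum:
5 x 93 + 2 x 89 = 643
Total weight:
5 + 2 = 7
Weighted average:
643 / 7 = 91.8571... ≈ 91.86

91.86


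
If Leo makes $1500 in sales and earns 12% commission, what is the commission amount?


Convert rate to decimal:
12% = 0.12
Multiply by sales:
$1500 x 0.12 = $180

$180


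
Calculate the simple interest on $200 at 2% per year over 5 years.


Use the formula I = P x R x T / 100
P x R x T = 200 x 2 x 5 = 2000
I = 2000 / 100 = $20

$20


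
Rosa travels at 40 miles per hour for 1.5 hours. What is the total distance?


Use the formula: distance = speed x time
Speed = 40 mph, Time = 1.5 hours
40 x 1.5 = 60 miles

60 miles


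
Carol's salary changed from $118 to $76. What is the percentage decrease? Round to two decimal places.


Find the absolute change:
|76 - 118| = 42
Divide by original and multiply by 100:
42 / 118 x 100 = 35.5932...% ≈ 35.59%

35.59%


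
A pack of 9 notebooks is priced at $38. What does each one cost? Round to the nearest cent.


Total cost: $38
Number of items: 9
Unit price: $38 / 9 = $4.2222... ≈ $4.22

$4.22


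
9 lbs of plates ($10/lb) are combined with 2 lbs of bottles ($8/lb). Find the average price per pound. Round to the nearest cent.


Cost of plates:
9 x $10 = $90
Cost of bottles:
2 x $8 = $16
Total cost: $90 + $16 = $106
Total weight: 11 lbs
Average: $106 / 11 = $9.6363... ≈ $9.64/lb

$9.64/lb


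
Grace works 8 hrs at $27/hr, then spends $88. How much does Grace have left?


Calculate earnings:
8 x $27 = $216
Subtract spending:
$216 - $88 = $128

$128


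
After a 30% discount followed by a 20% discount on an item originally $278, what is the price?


First discount:
30% of $278 = $83.40
Price after first discount:
$278 - $83.40 = $194.60
Second discount:
20% of $194.60 = $38.92
Final price:
$194.60 - $38.92 = $155.68

$155.68


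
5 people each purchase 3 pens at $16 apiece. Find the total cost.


Cost per person:
3 x $16 = $48
Group total:
5 x $48 = $240

$240


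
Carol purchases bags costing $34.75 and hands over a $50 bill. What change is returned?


Start with the amount paid:
$50
Subtract the price:
$50 - $34.75 = $15.25

$15.25


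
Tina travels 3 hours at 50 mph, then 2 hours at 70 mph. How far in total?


Leg 1 distance:
50 x 3 = 150 miles
Leg 2 distance:
70 x 2 = 140 miles
Total distance:
150 + 140 = 290 miles

290 miles


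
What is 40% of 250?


Convert percentage to decimal:
40% = 0.4
Multiply:
250 x 0.4 = 100

100


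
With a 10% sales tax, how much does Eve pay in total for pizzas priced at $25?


Calculate the tax:
10% of $25 = $2.50
Add tax to price:
$25 + $2.50 = $27.50

$27.50


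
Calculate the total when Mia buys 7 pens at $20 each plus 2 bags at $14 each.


Cost of pens:
7 x $20 = $140
Cost of bags:
2 x $14 = $28
Add both:
$140 + $28 = $168

$168


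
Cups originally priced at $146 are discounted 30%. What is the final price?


Calculate the discount amount:
30% of $146 = $43.80
Subtract from original:
$146 - $43.80 = $102.20

$102.20


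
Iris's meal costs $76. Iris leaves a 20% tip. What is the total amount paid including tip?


Calculate the tip:
20% of $76 = $15.20
Add tip to meal cost:
$76 + $15.20 = $91.20

$91.20


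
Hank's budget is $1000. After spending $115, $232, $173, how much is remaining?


Add up expenses:
$115 + $232 + $173 = $520
Subtract from budget:
$1000 - $520 = $480

$480


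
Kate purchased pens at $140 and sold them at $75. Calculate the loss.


Selling price = $75
Cost price = $140
Loss = cost price - selling price:
Loss = $140 - $75 = $65

$65


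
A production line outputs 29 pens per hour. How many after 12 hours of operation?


Production rate: 29 pens per hour
Time: 12 hours
Total: 29 x 12 = 348 pens

348 pens


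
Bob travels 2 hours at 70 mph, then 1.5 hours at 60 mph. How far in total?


Leg 1 distance:
70 x 2 = 140 miles
Leg 2 distance:
60 x 1.5 = 90 miles
Total distance:
140 + 90 = 230 miles

230 miles


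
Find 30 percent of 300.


Convert percentage to decimal:
30% = 0.3
Multiply:
300 x 0.3 = 90

90


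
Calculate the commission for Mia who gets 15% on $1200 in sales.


Convert rate to decimal:
15% = 0.15
Multiply by sales:
$1200 x 0.15 = $180

$180


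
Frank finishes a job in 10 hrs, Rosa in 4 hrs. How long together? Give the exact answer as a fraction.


Frank's rate: 1/10 of the job per hour
Rosa's rate: 1/4 of the job per hour
Combined rate: 1/10 + 1/4 = 7/20 per hour
Time = 1 / (7/20) = 20/7 hours (≈ 2.86 hours)

20/7 hours


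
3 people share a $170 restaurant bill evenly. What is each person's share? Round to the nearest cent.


Total bill: $170
Number of people: 3
Each pays: $170 / 3 = $56.6666... ≈ $56.67

$56.67


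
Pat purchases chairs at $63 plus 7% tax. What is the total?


Calculate the tax:
7% of $63 = $4.41
Add tax to price:
$63 + $4.41 = $67.41

$67.41


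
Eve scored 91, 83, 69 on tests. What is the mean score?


Add the scores:
91 + 83 + 69 = 243
Divide by the number of tests:
243 / 3 = 81

81


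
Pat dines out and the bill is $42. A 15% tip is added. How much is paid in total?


Calculate the tip:
15% of $42 = $6.30
Add tip to meal cost:
$42 + $6.30 = $48.30

$48.30


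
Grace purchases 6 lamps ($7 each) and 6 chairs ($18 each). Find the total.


Cost of lamps:
6 x $7 = $42
Cost of chairs:
6 x $18 = $108
Add both:
$42 + $108 = $150

$150


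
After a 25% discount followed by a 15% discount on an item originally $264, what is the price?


First discount:
25% of $264 = $66
Price after first discount:
$264 - $66 = $198
Second discount:
15% of $198 = $29.70
Final price:
$198 - $29.70 = $168.30

$168.30


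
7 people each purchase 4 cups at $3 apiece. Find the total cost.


Cost per person:
4 x $3 = $12
Group total:
7 x $12 = $84

$84


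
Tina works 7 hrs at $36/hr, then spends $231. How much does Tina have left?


Calculate earnings:
7 x $36 = $252
Subtract spending:
$252 - $231 = $21

$21


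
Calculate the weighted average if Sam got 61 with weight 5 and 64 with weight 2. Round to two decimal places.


Weighted sum:
5 x 61 + 2 x 64 = 433
Total weight:
5 + 2 = 7
Weighted average:
433 / 7 = 61.8571... ≈ 61.86

61.86


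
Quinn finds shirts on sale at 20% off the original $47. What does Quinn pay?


Calculate the discount amount:
20% of $47 = $9.40
Subtract from original:
$47 - $9.40 = $37.60

$37.60


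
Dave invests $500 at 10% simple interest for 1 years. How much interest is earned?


Use the formula I = P x R x T / 100
P x R x T = 500 x 10 x 1 = 5000
I = 5000 / 100 = $50

$50


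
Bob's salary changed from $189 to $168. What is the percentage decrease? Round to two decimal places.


Find the absolute change:
|168 - 189| = 21
Divide by original and multiply by 100:
21 / 189 x 100 = 11.1111...% ≈ 11.11%

11.11%


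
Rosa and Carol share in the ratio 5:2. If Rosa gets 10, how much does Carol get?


Find the multiplier:
10 / 5 = 2
Apply to Carol's share:
2 x 2 = 4

4


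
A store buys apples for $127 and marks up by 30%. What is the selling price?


Calculate the markup amount:
30% of $127 = $38.10
Add to cost:
$127 + $38.10 = $165.10

$165.10


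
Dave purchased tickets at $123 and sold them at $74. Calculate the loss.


Selling price = $74
Cost price = $123
Loss = cost price - selling price:
Loss = $123 - $74 = $49

$49


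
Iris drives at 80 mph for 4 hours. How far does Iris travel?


Use the formula: distance = speed x time
Speed = 80 mph, Time = 4 hours
80 x 4 = 320 miles

320 miles


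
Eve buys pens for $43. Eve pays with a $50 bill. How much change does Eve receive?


Start with the amount paid:
$50
Subtract the price:
$50 - $43 = $7

$7


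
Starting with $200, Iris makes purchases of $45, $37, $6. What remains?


Add up expenses:
$45 + $37 + $6 = $88
Subtract from budget:
$200 - $88 = $112

$112


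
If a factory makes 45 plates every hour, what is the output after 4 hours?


Production rate: 45 plates per hour
Time: 4 hours
Total: 45 x 4 = 180 plates

180 plates


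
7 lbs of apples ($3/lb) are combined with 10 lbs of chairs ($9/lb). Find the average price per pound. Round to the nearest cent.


Cost of apples:
7 x $3 = $21
Cost of chairs:
10 x $9 = $90
Total cost: $21 + $90 = $111
Total weight: 17 lbs
Average: $111 / 17 = $6.5294... ≈ $6.53/lb

$6.53/lb


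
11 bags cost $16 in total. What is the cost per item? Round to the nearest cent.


Total cost: $16
Number of items: 11
Unit price: $16 / 11 = $1.4545... ≈ $1.45

$1.45


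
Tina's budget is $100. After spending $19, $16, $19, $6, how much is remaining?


Add up expenses:
$19 + $16 + $19 + $6 = $60
Subtract from budget:
$100 - $60 = $40

$40


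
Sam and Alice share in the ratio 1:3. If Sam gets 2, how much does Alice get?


Find the multiplier:
2 / 1 = 2
Apply to Alice's share:
3 x 2 = 6

6


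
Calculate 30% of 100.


Convert percentage to decimal:
30% = 0.3
Multiply:
100 x 0.3 = 30

30


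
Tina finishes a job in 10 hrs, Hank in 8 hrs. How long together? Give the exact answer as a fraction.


Tina's rate: 1/10 of the job per hour
Hank's rate: 1/8 of the job per hour
Combined rate: 1/10 + 1/8 = 9/40 per hour
Time = 1 / (9/40) = 40/9 hours (≈ 4.44 hours)

40/9 hours


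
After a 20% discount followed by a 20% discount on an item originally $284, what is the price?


First discount:
20% of $284 = $56.80
Price after first discount:
$284 - $56.80 = $227.20
Second discount:
20% of $227.20 = $45.44
Final price:
$227.20 - $45.44 = $181.76

$181.76


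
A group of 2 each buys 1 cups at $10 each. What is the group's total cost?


Cost per person:
1 x $10 = $10
Group total:
2 x $10 = $20

$20


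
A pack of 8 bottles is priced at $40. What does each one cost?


Total cost: $40
Number of items: 8
Unit price: $40 / 8 = $5

$5


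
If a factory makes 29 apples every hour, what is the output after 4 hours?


Production rate: 29 apples per hour
Time: 4 hours
Total: 29 x 4 = 116 apples

116 apples


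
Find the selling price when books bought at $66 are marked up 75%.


Calculate the markup amount:
75% of $66 = $49.50
Add to cost:
$66 + $49.50 = $115.50

$115.50


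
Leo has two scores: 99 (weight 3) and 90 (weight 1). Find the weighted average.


Weighted sum:
3 x 99 + 1 x 90 = 387
Total weight:
3 + 1 = 4
Weighted average:
387 / 4 = 96.75

96.75


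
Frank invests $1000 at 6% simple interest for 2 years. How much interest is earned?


Use the formula I = P x R x T / 100
P x R x T = 1000 x 6 x 2 = 12000
I = 12000 / 100 = $120

$120


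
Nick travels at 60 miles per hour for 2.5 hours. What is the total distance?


Use the formula: distance = speed x time
Speed = 60 mph, Time = 2.5 hours
60 x 2.5 = 150 miles

150 miles


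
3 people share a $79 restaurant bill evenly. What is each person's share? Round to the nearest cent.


Total bill: $79
Number of people: 3
Each pays: $79 / 3 = $26.3333... ≈ $26.33

$26.33


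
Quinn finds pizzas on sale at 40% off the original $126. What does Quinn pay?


Calculate the discount amount:
40% of $126 = $50.40
Subtract from original:
$126 - $50.40 = $75.60

$75.60


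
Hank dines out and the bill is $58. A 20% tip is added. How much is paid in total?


Calculate the tip:
20% of $58 = $11.60
Add tip to meal cost:
$58 + $11.60 = $69.60

$69.60


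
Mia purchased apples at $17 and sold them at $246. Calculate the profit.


Selling price = $246
Cost price = $17
Profit = selling price - cost price:
Profit = $246 - $17 = $229

$229


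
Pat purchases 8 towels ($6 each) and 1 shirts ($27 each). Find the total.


Cost of towels:
8 x $6 = $48
Cost of shirts:
1 x $27 = $27
Add both:
$48 + $27 = $75

$75


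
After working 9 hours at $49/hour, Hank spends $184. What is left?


Calculate earnings:
9 x $49 = $441
Subtract spending:
$441 - $184 = $257

$257


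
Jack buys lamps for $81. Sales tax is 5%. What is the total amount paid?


Calculate the tax:
5% of $81 = $4.05
Add tax to price:
$81 + $4.05 = $85.05

$85.05


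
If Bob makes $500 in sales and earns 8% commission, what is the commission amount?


Convert rate to decimal:
8% = 0.08
Multiply by sales:
$500 x 0.08 = $40

$40


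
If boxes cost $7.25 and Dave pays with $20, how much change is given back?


Start with the amount paid:
$20
Subtract the price:
$20 - $7.25 = $12.75

$12.75


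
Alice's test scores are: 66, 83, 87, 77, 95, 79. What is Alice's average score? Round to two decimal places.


Add the scores:
66 + 83 + 87 + 77 + 95 + 79 = 487
Divide by the number of tests:
487 / 6 = 81.1666... ≈ 81.17

81.17


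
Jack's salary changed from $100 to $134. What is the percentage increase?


Find the absolute change:
|134 - 100| = 34
Divide by original and multiply by 100:
34 / 100 x 100 = 34%

34%


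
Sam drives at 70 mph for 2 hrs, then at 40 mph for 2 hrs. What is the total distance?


Leg 1 distance:
70 x 2 = 140 miles
Leg 2 distance:
40 x 2 = 80 miles
Total distance:
140 + 80 = 220 miles

220 miles


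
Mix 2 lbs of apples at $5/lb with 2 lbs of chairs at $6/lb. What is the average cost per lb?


Cost of apples:
2 x $5 = $10
Cost of chairs:
2 x $6 = $12
Total cost: $10 + $12 = $22
Total weight: 4 lbs
Average: $22 / 4 = $5.50/lb

$5.50/lb


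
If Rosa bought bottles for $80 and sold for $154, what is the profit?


Selling price = $154
Cost price = $80
Profit = selling price - cost price:
Profit = $154 - $80 = $74

$74


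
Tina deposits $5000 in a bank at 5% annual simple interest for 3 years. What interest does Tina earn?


Use the formula I = P x R x T / 100
P x R x T = 5000 x 5 x 3 = 75000
I = 75000 / 100 = $750

$750


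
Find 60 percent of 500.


Convert percentage to decimal:
60% = 0.6
Multiply:
500 x 0.6 = 300

300


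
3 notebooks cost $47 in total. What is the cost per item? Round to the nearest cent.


Total cost: $47
Number of items: 3
Unit price: $47 / 3 = $15.6666... ≈ $15.67

$15.67


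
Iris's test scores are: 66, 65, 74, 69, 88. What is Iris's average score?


Add the scores:
66 + 65 + 74 + 69 + 88 = 362
Divide by the number of tests:
362 / 5 = 72.4

72.4


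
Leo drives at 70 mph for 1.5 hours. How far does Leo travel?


Use the formula: distance = speed x time
Speed = 70 mph, Time = 1.5 hours
70 x 1.5 = 105 miles

105 miles


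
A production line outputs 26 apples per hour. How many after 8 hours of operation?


Production rate: 26 apples per hour
Time: 8 hours
Total: 26 x 8 = 208 apples

208 apples


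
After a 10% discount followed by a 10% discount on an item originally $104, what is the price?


First discount:
10% of $104 = $10.40
Price after first discount:
$104 - $10.40 = $93.60
Second discount:
10% of $93.60 = $9.36
Final price:
$93.60 - $9.36 = $84.24

$84.24


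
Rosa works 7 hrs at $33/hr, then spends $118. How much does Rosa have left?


Calculate earnings:
7 x $33 = $231
Subtract spending:
$231 - $118 = $113

$113


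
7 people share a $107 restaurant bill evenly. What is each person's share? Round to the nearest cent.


Total bill: $107
Number of people: 7
Each pays: $107 / 7 = $15.2857... ≈ $15.29

$15.29


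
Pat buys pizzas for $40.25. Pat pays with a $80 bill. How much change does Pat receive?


Start with the amount paid:
$80
Subtract the price:
$80 - $40.25 = $39.75

$39.75


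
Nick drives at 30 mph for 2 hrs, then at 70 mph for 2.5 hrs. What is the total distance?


Leg 1 distance:
30 x 2 = 60 miles
Leg 2 distance:
70 x 2.5 = 175 miles
Total distance:
60 + 175 = 235 miles

235 miles


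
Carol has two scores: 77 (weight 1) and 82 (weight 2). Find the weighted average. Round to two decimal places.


Weighted sum:
1 x 77 + 2 x 82 = 241
Total weight:
1 + 2 = 3
Weighted average:
241 / 3 = 80.3333... ≈ 80.33

80.33


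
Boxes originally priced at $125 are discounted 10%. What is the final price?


Calculate the discount amount:
10% of $125 = $12.50
Subtract from original:
$125 - $12.50 = $112.50

$112.50


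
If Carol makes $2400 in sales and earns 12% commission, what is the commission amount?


Convert rate to decimal:
12% = 0.12
Multiply by sales:
$2400 x 0.12 = $288

$288


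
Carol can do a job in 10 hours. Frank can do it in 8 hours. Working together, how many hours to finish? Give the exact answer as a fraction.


Carol's rate: 1/10 of the job per hour
Frank's rate: 1/8 of the job per hour
Combined rate: 1/10 + 1/8 = 9/40 per hour
Time = 1 / (9/40) = 40/9 hours (≈ 4.44 hours)

40/9 hours


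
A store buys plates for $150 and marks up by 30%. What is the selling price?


Calculate the markup amount:
30% of $150 = $45
Add to cost:
$150 + $45 = $195

$195


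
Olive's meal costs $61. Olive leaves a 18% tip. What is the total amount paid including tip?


Calculate the tip:
18% of $61 = $10.98
Add tip to meal cost:
$61 + $10.98 = $71.98

$71.98


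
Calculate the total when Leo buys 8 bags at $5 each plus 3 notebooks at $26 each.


Cost of bags:
8 x $5 = $40
Cost of notebooks:
3 x $26 = $78
Add both:
$40 + $78 = $118

$118


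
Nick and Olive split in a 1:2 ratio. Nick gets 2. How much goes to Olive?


Find the multiplier:
2 / 1 = 2
Apply to Olive's share:
2 x 2 = 4

4


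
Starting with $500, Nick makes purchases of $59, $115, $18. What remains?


Add up expenses:
$59 + $115 + $18 = $192
Subtract from budget:
$500 - $192 = $308

$308


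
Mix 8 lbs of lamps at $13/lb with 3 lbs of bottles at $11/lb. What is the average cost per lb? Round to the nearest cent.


Cost of lamps:
8 x $13 = $104
Cost of bottles:
3 x $11 = $33
Total cost: $104 + $33 = $137
Total weight: 11 lbs
Average: $137 / 11 = $12.4545... ≈ $12.45/lb

$12.45/lb


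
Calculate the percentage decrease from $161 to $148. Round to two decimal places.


Find the absolute change:
|148 - 161| = 13
Divide by original and multiply by 100:
13 / 161 x 100 = 8.0745...% ≈ 8.07%

8.07%


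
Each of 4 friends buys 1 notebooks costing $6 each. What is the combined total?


Cost per person:
1 x $6 = $6
Group total:
4 x $6 = $24

$24


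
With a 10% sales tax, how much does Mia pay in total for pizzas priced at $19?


Calculate the tax:
10% of $19 = $1.90
Add tax to price:
$19 + $1.90 = $20.90

$20.90


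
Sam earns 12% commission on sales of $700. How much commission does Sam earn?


Convert rate to decimal:
12% = 0.12
Multiply by sales:
$700 x 0.12 = $84

$84


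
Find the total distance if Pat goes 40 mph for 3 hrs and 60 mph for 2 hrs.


Leg 1 distance:
40 x 3 = 120 miles
Leg 2 distance:
60 x 2 = 120 miles
Total distance:
120 + 120 = 240 miles

240 miles


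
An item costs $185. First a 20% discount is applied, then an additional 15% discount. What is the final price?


First discount:
20% of $185 = $37
Price after first discount:
$185 - $37 = $148
Second discount:
15% of $148 = $22.20
Final price:
$148 - $22.20 = $125.80

$125.80


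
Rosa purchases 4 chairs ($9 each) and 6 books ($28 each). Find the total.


Cost of chairs:
4 x $9 = $36
Cost of books:
6 x $28 = $168
Add both:
$36 + $168 = $204

$204


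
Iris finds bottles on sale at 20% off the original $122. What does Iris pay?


Calculate the discount amount:
20% of $122 = $24.40
Subtract from original:
$122 - $24.40 = $97.60

$97.60


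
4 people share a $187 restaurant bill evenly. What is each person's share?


Total bill: $187
Number of people: 4
Each pays: $187 / 4 = $46.75

$46.75


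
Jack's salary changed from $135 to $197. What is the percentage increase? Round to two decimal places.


Find the absolute change:
|197 - 135| = 62
Divide by original and multiply by 100:
62 / 135 x 100 = 45.9259...% ≈ 45.93%

45.93%


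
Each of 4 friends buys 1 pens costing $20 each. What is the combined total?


Cost per person:
1 x $20 = $20
Group total:
4 x $20 = $80

$80


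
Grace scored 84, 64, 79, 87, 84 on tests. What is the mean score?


Add the scores:
84 + 64 + 79 + 87 + 84 = 398
Divide by the number of tests:
398 / 5 = 79.6

79.6


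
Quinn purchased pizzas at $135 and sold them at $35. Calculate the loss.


Selling price = $35
Cost price = $135
Loss = cost price - selling price:
Loss = $135 - $35 = $100

$100


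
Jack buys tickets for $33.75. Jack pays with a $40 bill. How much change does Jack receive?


Start with the amount paid:
$40
Subtract the price:
$40 - $33.75 = $6.25

$6.25


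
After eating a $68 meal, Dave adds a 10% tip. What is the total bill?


Calculate the tip:
10% of $68 = $6.80
Add tip to meal cost:
$68 + $6.80 = $74.80

$74.80


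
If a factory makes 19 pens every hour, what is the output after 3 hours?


Production rate: 19 pens per hour
Time: 3 hours
Total: 19 x 3 = 57 pens

57 pens


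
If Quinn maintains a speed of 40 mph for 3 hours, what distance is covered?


Use the formula: distance = speed x time
Speed = 40 mph, Time = 3 hours
40 x 3 = 120 miles

120 miles


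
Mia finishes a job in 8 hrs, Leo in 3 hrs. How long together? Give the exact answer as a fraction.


Mia's rate: 1/8 of the job per hour
Leo's rate: 1/3 of the job per hour
Combined rate: 1/8 + 1/3 = 11/24 per hour
Time = 1 / (11/24) = 24/11 hours (≈ 2.18 hours)

24/11 hours


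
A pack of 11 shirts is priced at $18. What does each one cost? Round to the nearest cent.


Total cost: $18
Number of items: 11
Unit price: $18 / 11 = $1.6363... ≈ $1.64

$1.64


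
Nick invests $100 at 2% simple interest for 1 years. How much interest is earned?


Use the formula I = P x R x T / 100
P x R x T = 100 x 2 x 1 = 200
I = 200 / 100 = $2

$2


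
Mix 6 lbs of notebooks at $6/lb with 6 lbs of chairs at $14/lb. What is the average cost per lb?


Cost of notebooks:
6 x $6 = $36
Cost of chairs:
6 x $14 = $84
Total cost: $36 + $84 = $120
Total weight: 12 lbs
Average: $120 / 12 = $10/lb

$10/lb


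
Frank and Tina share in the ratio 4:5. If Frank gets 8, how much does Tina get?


Find the multiplier:
8 / 4 = 2
Apply to Tina's share:
5 x 2 = 10

10


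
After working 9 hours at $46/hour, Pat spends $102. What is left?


Calculate earnings:
9 x $46 = $414
Subtract spending:
$414 - $102 = $312

$312


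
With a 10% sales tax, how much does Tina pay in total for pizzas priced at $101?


Calculate the tax:
10% of $101 = $10.10
Add tax to price:
$101 + $10.10 = $111.10

$111.10


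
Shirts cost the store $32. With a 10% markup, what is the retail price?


Calculate the markup amount:
10% of $32 = $3.20
Add to cost:
$32 + $3.20 = $35.20

$35.20


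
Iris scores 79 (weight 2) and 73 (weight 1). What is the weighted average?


Weighted sum:
2 x 79 + 1 x 73 = 231
Total weight:
2 + 1 = 3
Weighted average:
231 / 3 = 77

77


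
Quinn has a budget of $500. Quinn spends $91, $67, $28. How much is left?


Add up expenses:
$91 + $67 + $28 = $186
Subtract from budget:
$500 - $186 = $314

$314


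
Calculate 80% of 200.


Convert percentage to decimal:
80% = 0.8
Multiply:
200 x 0.8 = 160

160


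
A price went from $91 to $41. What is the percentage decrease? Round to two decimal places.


Find the absolute change:
|41 - 91| = 50
Divide by original and multiply by 100:
50 / 91 x 100 = 54.9450...% ≈ 54.95%

54.95%


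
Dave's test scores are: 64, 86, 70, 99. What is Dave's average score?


Add the scores:
64 + 86 + 70 + 99 = 319
Divide by the number of tests:
319 / 4 = 79.75

79.75


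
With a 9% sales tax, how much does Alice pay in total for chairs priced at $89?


Calculate the tax:
9% of $89 = $8.01
Add tax to price:
$89 + $8.01 = $97.01

$97.01


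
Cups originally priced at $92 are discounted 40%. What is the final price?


Calculate the discount amount:
40% of $92 = $36.80
Subtract from original:
$92 - $36.80 = $55.20

$55.20


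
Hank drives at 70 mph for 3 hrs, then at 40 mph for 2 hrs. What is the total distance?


Leg 1 distance:
70 x 3 = 210 miles
Leg 2 distance:
40 x 2 = 80 miles
Total distance:
210 + 80 = 290 miles

290 miles


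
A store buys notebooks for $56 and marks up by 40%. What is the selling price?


Calculate the markup amount:
40% of $56 = $22.40
Add to cost:
$56 + $22.40 = $78.40

$78.40


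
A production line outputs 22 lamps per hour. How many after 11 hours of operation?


Production rate: 22 lamps per hour
Time: 11 hours
Total: 22 x 11 = 242 lamps

242 lamps


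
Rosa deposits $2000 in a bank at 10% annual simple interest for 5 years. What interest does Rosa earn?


Use the formula I = P x R x T / 100
P x R x T = 2000 x 10 x 5 = 100000
I = 100000 / 100 = $1000

$1000


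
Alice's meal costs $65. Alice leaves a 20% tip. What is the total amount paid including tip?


Calculate the tip:
20% of $65 = $13
Add tip to meal cost:
$65 + $13 = $78

$78


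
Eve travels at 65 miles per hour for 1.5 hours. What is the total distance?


Use the formula: distance = speed x time
Speed = 65 mph, Time = 1.5 hours
65 x 1.5 = 97.5 miles

97.5 miles


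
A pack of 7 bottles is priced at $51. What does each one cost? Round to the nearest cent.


Total cost: $51
Number of items: 7
Unit price: $51 / 7 = $7.2857... ≈ $7.29

$7.29


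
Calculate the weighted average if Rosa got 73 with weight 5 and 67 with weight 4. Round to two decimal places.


Weighted sum:
5 x 73 + 4 x 67 = 633
Total weight:
5 + 4 = 9
Weighted average:
633 / 9 = 70.3333... ≈ 70.33

70.33


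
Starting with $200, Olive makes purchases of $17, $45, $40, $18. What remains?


Add up expenses:
$17 + $45 + $40 + $18 = $120
Subtract from budget:
$200 - $120 = $80

$80


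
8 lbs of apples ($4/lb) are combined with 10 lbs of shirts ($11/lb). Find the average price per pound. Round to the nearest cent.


Cost of apples:
8 x $4 = $32
Cost of shirts:
10 x $11 = $110
Total cost: $32 + $110 = $142
Total weight: 18 lbs
Average: $142 / 18 = $7.8888... ≈ $7.89/lb

$7.89/lb


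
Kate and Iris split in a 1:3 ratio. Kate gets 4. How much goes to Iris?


Find the multiplier:
4 / 1 = 4
Apply to Iris's share:
3 x 4 = 12

12


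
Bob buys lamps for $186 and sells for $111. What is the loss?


Selling price = $111
Cost price = $186
Loss = cost price - selling price:
Loss = $186 - $111 = $75

$75


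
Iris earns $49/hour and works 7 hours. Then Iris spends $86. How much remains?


Calculate earnings:
7 x $49 = $343
Subtract spending:
$343 - $86 = $257

$257


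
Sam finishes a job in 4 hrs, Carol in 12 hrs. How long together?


Sam's rate: 1/4 of the job per hour
Carol's rate: 1/12 of the job per hour
Combined rate: 1/4 + 1/12 = 1/3 per hour
Time = 1 / (1/3) = 3 hours

3 hours


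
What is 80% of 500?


Convert percentage to decimal:
80% = 0.8
Multiply:
500 x 0.8 = 400

400


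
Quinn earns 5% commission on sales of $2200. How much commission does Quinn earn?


Convert rate to decimal:
5% = 0.05
Multiply by sales:
$2200 x 0.05 = $110

$110


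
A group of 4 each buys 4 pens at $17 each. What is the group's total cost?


Cost per person:
4 x $17 = $68
Group total:
4 x $68 = $272

$272


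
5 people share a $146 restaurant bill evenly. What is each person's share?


Total bill: $146
Number of people: 5
Each pays: $146 / 5 = $29.20

$29.20


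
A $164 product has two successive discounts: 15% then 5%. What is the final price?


First discount:
15% of $164 = $24.60
Price after first discount:
$164 - $24.60 = $139.40
Second discount:
5% of $139.40 = $6.97
Final price:
$139.40 - $6.97 = $132.43

$132.43


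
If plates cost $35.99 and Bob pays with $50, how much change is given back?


Start with the amount paid:
$50
Subtract the price:
$50 - $35.99 = $14.01

$14.01


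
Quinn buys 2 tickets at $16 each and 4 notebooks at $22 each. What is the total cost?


Cost of tickets:
2 x $16 = $32
Cost of notebooks:
4 x $22 = $88
Add both:
$32 + $88 = $120

$120


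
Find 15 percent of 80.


Convert percentage to decimal:
15% = 0.15
Multiply:
80 x 0.15 = 12

12


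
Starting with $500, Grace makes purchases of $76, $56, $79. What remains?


Add up expenses:
$76 + $56 + $79 = $211
Subtract from budget:
$500 - $211 = $289

$289


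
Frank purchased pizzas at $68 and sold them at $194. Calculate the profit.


Selling price = $194
Cost price = $68
Profit = selling price - cost price:
Profit = $194 - $68 = $126

$126


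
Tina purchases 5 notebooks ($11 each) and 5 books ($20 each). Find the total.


Cost of notebooks:
5 x $11 = $55
Cost of books:
5 x $20 = $100
Add both:
$55 + $100 = $155

$155


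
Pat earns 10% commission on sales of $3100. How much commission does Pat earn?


Convert rate to decimal:
10% = 0.1
Multiply by sales:
$3100 x 0.1 = $310

$310


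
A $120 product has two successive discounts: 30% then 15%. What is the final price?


First discount:
30% of $120 = $36
Price after first discount:
$120 - $36 = $84
Second discount:
15% of $84 = $12.60
Final price:
$84 - $12.60 = $71.40

$71.40


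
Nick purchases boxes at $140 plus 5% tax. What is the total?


Calculate the tax:
5% of $140 = $7
Add tax to price:
$140 + $7 = $147

$147


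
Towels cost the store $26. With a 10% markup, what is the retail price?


Calculate the markup amount:
10% of $26 = $2.60
Add to cost:
$26 + $2.60 = $28.60

$28.60


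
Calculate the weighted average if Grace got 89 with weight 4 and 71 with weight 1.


Weighted sum:
4 x 89 + 1 x 71 = 427
Total weight:
4 + 1 = 5
Weighted average:
427 / 5 = 85.4

85.4


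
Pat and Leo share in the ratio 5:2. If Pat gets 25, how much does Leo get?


Find the multiplier:
25 / 5 = 5
Apply to Leo's share:
2 x 5 = 10

10


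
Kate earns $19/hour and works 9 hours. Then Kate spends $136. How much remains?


Calculate earnings:
9 x $19 = $171
Subtract spending:
$171 - $136 = $35

$35


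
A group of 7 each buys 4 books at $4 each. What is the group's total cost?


Cost per person:
4 x $4 = $16
Group total:
7 x $16 = $112

$112


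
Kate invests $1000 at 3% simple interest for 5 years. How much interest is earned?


Use the formula I = P x R x T / 100
P x R x T = 1000 x 3 x 5 = 15000
I = 15000 / 100 = $150

$150


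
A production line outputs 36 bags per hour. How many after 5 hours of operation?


Production rate: 36 bags per hour
Time: 5 hours
Total: 36 x 5 = 180 bags

180 bags


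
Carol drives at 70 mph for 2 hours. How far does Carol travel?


Use the formula: distance = speed x time
Speed = 70 mph, Time = 2 hours
70 x 2 = 140 miles

140 miles


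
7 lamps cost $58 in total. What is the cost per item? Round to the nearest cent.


Total cost: $58
Number of items: 7
Unit price: $58 / 7 = $8.2857... ≈ $8.29

$8.29


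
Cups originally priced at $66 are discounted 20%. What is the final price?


Calculate the discount amount:
20% of $66 = $13.20
Subtract from original:
$66 - $13.20 = $52.80

$52.80


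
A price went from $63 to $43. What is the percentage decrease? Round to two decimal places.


Find the absolute change:
|43 - 63| = 20
Divide by original and multiply by 100:
20 / 63 x 100 = 31.7460...% ≈ 31.75%

31.75%


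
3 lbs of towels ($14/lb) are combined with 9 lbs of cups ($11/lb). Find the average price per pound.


Cost of towels:
3 x $14 = $42
Cost of cups:
9 x $11 = $99
Total cost: $42 + $99 = $141
Total weight: 12 lbs
Average: $141 / 12 = $11.75/lb

$11.75/lb


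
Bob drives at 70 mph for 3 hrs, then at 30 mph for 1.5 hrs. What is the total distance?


Leg 1 distance:
70 x 3 = 210 miles
Leg 2 distance:
30 x 1.5 = 45 miles
Total distance:
210 + 45 = 255 miles

255 miles


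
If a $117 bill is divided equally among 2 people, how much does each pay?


Total bill: $117
Number of people: 2
Each pays: $117 / 2 = $58.50

$58.50
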